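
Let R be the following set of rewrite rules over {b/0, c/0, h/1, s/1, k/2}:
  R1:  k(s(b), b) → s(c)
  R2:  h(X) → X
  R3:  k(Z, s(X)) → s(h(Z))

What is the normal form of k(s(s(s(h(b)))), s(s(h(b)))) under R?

s(s(s(s(b))))

1. k(s(s(s(h(b)))), s(s(h(b))))  →  s(h(s(s(s(h(b))))))   [R3 at ε]
2. s(h(s(s(s(h(b))))))  →  s(s(s(s(h(b)))))   [R2 at 1]
3. s(s(s(s(h(b)))))  →  s(s(s(s(b))))   [R2 at 1.1.1.1]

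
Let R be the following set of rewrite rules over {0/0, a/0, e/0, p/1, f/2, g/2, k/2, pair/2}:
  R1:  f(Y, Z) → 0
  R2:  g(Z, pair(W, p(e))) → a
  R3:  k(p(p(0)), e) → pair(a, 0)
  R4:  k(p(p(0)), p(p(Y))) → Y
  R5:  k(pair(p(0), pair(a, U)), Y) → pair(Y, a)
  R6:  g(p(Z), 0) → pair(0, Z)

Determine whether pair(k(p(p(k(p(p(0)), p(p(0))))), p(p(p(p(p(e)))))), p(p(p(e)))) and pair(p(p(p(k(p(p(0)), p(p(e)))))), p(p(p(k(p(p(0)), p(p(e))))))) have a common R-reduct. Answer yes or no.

Reduce t₁ = pair(k(p(p(k(p(p(0)), p(p(0))))), p(p(p(p(p(e)))))), p(p(p(e)))):
1. pair(k(p(p(k(p(p(0)), p(p(0))))), p(p(p(p(p(e)))))), p(p(p(e))))  →  pair(k(p(p(0)), p(p(p(p(p(e)))))), p(p(p(e))))   [R4 at 1.1.1.1]
2. pair(k(p(p(0)), p(p(p(p(p(e)))))), p(p(p(e))))  →  pair(p(p(p(e))), p(p(p(e))))   [R4 at 1]

Reduce t₂ = pair(p(p(p(k(p(p(0)), p(p(e)))))), p(p(p(k(p(p(0)), p(p(e))))))):
1. pair(p(p(p(k(p(p(0)), p(p(e)))))), p(p(p(k(p(p(0)), p(p(e)))))))  →  pair(p(p(p(e))), p(p(p(k(p(p(0)), p(p(e)))))))   [R4 at 1.1.1.1]
2. pair(p(p(p(e))), p(p(p(k(p(p(0)), p(p(e)))))))  →  pair(p(p(p(e))), p(p(p(e))))   [R4 at 2.1.1.1]

yes — NF(t₁) = pair(p(p(p(e))), p(p(p(e)))), NF(t₂) = pair(p(p(p(e))), p(p(p(e))))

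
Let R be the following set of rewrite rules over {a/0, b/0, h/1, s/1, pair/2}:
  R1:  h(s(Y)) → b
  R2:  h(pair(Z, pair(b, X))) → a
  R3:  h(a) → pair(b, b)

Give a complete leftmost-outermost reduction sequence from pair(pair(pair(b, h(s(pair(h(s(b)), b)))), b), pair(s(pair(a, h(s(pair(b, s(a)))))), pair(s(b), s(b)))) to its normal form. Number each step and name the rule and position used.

pair(pair(pair(b, b), b), pair(s(pair(a, b)), pair(s(b), s(b))))

1. pair(pair(pair(b, h(s(pair(h(s(b)), b)))), b), pair(s(pair(a, h(s(pair(b, s(a)))))), pair(s(b), s(b))))  →  pair(pair(pair(b, b), b), pair(s(pair(a, h(s(pair(b, s(a)))))), pair(s(b), s(b))))   [R1 at 1.1.2]
2. pair(pair(pair(b, b), b), pair(s(pair(a, h(s(pair(b, s(a)))))), pair(s(b), s(b))))  →  pair(pair(pair(b, b), b), pair(s(pair(a, b)), pair(s(b), s(b))))   [R1 at 2.1.1.2]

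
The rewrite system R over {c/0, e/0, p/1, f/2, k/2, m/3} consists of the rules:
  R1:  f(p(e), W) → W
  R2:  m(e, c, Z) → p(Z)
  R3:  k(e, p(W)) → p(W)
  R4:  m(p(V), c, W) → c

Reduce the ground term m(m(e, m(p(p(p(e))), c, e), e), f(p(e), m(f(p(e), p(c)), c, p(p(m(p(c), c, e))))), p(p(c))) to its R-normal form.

c

1. m(m(e, m(p(p(p(e))), c, e), e), f(p(e), m(f(p(e), p(c)), c, p(p(m(p(c), c, e))))), p(p(c)))  →  m(m(e, c, e), f(p(e), m(f(p(e), p(c)), c, p(p(m(p(c), c, e))))), p(p(c)))   [R4 at 1.2]
2. m(m(e, c, e), f(p(e), m(f(p(e), p(c)), c, p(p(m(p(c), c, e))))), p(p(c)))  →  m(p(e), f(p(e), m(f(p(e), p(c)), c, p(p(m(p(c), c, e))))), p(p(c)))   [R2 at 1]
3. m(p(e), f(p(e), m(f(p(e), p(c)), c, p(p(m(p(c), c, e))))), p(p(c)))  →  m(p(e), m(f(p(e), p(c)), c, p(p(m(p(c), c, e)))), p(p(c)))   [R1 at 2]
4. m(p(e), m(f(p(e), p(c)), c, p(p(m(p(c), c, e)))), p(p(c)))  →  m(p(e), m(p(c), c, p(p(m(p(c), c, e)))), p(p(c)))   [R1 at 2.1]
5. m(p(e), m(p(c), c, p(p(m(p(c), c, e)))), p(p(c)))  →  m(p(e), c, p(p(c)))   [R4 at 2]
6. m(p(e), c, p(p(c)))  →  c   [R4 at ε]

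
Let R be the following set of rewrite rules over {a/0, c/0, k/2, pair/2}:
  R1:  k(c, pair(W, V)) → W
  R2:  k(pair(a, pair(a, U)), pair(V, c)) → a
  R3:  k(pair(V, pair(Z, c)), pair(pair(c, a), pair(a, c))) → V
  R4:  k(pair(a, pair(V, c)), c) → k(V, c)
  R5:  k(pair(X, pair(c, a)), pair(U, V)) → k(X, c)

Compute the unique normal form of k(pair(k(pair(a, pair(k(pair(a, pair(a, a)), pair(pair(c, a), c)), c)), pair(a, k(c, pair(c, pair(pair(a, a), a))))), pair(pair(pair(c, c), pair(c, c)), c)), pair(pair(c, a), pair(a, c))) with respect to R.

1. k(pair(k(pair(a, pair(k(pair(a, pair(a, a)), pair(pair(c, a), c)), c)), pair(a, k(c, pair(c, pair(pair(a, a), a))))), pair(pair(pair(c, c), pair(c, c)), c)), pair(pair(c, a), pair(a, c)))  →  k(pair(a, pair(k(pair(a, pair(a, a)), pair(pair(c, a), c)), c)), pair(a, k(c, pair(c, pair(pair(a, a), a)))))   [R3 at ε]
2. k(pair(a, pair(k(pair(a, pair(a, a)), pair(pair(c, a), c)), c)), pair(a, k(c, pair(c, pair(pair(a, a), a)))))  →  k(pair(a, pair(a, c)), pair(a, k(c, pair(c, pair(pair(a, a), a)))))   [R2 at 1.2.1]
3. k(pair(a, pair(a, c)), pair(a, k(c, pair(c, pair(pair(a, a), a)))))  →  k(pair(a, pair(a, c)), pair(a, c))   [R1 at 2.2]
4. k(pair(a, pair(a, c)), pair(a, c))  →  a   [R2 at ε]

a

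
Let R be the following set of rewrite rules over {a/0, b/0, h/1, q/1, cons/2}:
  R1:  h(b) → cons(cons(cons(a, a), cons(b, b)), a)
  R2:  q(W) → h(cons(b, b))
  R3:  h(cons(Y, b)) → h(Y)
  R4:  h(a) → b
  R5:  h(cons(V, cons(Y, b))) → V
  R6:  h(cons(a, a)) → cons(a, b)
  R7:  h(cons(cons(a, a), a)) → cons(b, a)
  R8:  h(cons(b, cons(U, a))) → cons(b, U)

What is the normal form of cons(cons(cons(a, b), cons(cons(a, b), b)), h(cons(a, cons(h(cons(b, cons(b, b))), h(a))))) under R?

cons(cons(cons(a, b), cons(cons(a, b), b)), a)

1. cons(cons(cons(a, b), cons(cons(a, b), b)), h(cons(a, cons(h(cons(b, cons(b, b))), h(a)))))  →  cons(cons(cons(a, b), cons(cons(a, b), b)), h(cons(a, cons(b, h(a)))))   [R5 at 2.1.2.1]
2. cons(cons(cons(a, b), cons(cons(a, b), b)), h(cons(a, cons(b, h(a)))))  →  cons(cons(cons(a, b), cons(cons(a, b), b)), h(cons(a, cons(b, b))))   [R4 at 2.1.2.2]
3. cons(cons(cons(a, b), cons(cons(a, b), b)), h(cons(a, cons(b, b))))  →  cons(cons(cons(a, b), cons(cons(a, b), b)), a)   [R5 at 2]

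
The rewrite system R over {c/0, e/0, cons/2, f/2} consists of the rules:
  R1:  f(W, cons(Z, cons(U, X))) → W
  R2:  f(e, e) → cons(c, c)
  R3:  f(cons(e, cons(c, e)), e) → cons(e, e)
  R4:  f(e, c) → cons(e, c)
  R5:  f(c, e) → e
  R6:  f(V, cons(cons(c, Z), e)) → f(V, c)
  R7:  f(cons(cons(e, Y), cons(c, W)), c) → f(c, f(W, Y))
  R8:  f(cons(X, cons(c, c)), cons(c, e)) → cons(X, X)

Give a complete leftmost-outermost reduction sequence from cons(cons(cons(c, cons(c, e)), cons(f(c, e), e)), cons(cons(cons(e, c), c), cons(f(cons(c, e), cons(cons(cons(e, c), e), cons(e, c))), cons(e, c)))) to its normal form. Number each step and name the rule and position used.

cons(cons(cons(c, cons(c, e)), cons(e, e)), cons(cons(cons(e, c), c), cons(cons(c, e), cons(e, c))))

1. cons(cons(cons(c, cons(c, e)), cons(f(c, e), e)), cons(cons(cons(e, c), c), cons(f(cons(c, e), cons(cons(cons(e, c), e), cons(e, c))), cons(e, c))))  →  cons(cons(cons(c, cons(c, e)), cons(e, e)), cons(cons(cons(e, c), c), cons(f(cons(c, e), cons(cons(cons(e, c), e), cons(e, c))), cons(e, c))))   [R5 at 1.2.1]
2. cons(cons(cons(c, cons(c, e)), cons(e, e)), cons(cons(cons(e, c), c), cons(f(cons(c, e), cons(cons(cons(e, c), e), cons(e, c))), cons(e, c))))  →  cons(cons(cons(c, cons(c, e)), cons(e, e)), cons(cons(cons(e, c), c), cons(cons(c, e), cons(e, c))))   [R1 at 2.2.1]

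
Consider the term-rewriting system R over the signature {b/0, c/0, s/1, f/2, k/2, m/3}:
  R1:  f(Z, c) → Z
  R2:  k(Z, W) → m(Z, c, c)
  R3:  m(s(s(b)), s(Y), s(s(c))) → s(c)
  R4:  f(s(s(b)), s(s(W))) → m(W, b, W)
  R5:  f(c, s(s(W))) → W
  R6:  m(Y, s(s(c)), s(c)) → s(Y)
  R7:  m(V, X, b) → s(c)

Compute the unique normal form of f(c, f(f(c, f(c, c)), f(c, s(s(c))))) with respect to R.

c

1. f(c, f(f(c, f(c, c)), f(c, s(s(c)))))  →  f(c, f(f(c, c), f(c, s(s(c)))))   [R1 at 2.1.2]
2. f(c, f(f(c, c), f(c, s(s(c)))))  →  f(c, f(c, f(c, s(s(c)))))   [R1 at 2.1]
3. f(c, f(c, f(c, s(s(c)))))  →  f(c, f(c, c))   [R5 at 2.2]
4. f(c, f(c, c))  →  f(c, c)   [R1 at 2]
5. f(c, c)  →  c   [R1 at ε]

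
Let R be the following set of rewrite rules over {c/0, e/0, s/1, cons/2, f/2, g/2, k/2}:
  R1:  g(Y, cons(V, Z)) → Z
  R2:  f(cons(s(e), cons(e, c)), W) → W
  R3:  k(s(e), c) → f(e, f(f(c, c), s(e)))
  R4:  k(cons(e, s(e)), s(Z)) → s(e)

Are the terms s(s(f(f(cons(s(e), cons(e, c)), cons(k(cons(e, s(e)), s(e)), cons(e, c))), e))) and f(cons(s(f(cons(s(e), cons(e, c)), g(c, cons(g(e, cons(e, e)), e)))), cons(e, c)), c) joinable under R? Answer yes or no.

no — NF(t₁) = s(s(e)), NF(t₂) = c

Reduce t₁ = s(s(f(f(cons(s(e), cons(e, c)), cons(k(cons(e, s(e)), s(e)), cons(e, c))), e))):
1. s(s(f(f(cons(s(e), cons(e, c)), cons(k(cons(e, s(e)), s(e)), cons(e, c))), e)))  →  s(s(f(cons(k(cons(e, s(e)), s(e)), cons(e, c)), e)))   [R2 at 1.1.1]
2. s(s(f(cons(k(cons(e, s(e)), s(e)), cons(e, c)), e)))  →  s(s(f(cons(s(e), cons(e, c)), e)))   [R4 at 1.1.1.1]
3. s(s(f(cons(s(e), cons(e, c)), e)))  →  s(s(e))   [R2 at 1.1]

Reduce t₂ = f(cons(s(f(cons(s(e), cons(e, c)), g(c, cons(g(e, cons(e, e)), e)))), cons(e, c)), c):
1. f(cons(s(f(cons(s(e), cons(e, c)), g(c, cons(g(e, cons(e, e)), e)))), cons(e, c)), c)  →  f(cons(s(g(c, cons(g(e, cons(e, e)), e))), cons(e, c)), c)   [R2 at 1.1.1]
2. f(cons(s(g(c, cons(g(e, cons(e, e)), e))), cons(e, c)), c)  →  f(cons(s(e), cons(e, c)), c)   [R1 at 1.1.1]
3. f(cons(s(e), cons(e, c)), c)  →  c   [R2 at ε]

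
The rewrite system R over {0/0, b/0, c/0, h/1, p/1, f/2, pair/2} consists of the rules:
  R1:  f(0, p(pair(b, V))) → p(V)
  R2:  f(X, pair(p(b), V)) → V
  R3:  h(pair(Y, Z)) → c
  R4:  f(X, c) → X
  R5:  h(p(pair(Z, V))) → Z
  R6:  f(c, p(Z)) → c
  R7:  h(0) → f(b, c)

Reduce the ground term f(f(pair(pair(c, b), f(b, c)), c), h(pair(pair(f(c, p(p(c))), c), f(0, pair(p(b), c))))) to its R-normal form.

pair(pair(c, b), b)

1. f(f(pair(pair(c, b), f(b, c)), c), h(pair(pair(f(c, p(p(c))), c), f(0, pair(p(b), c)))))  →  f(pair(pair(c, b), f(b, c)), h(pair(pair(f(c, p(p(c))), c), f(0, pair(p(b), c)))))   [R4 at 1]
2. f(pair(pair(c, b), f(b, c)), h(pair(pair(f(c, p(p(c))), c), f(0, pair(p(b), c)))))  →  f(pair(pair(c, b), b), h(pair(pair(f(c, p(p(c))), c), f(0, pair(p(b), c)))))   [R4 at 1.2]
3. f(pair(pair(c, b), b), h(pair(pair(f(c, p(p(c))), c), f(0, pair(p(b), c)))))  →  f(pair(pair(c, b), b), c)   [R3 at 2]
4. f(pair(pair(c, b), b), c)  →  pair(pair(c, b), b)   [R4 at ε]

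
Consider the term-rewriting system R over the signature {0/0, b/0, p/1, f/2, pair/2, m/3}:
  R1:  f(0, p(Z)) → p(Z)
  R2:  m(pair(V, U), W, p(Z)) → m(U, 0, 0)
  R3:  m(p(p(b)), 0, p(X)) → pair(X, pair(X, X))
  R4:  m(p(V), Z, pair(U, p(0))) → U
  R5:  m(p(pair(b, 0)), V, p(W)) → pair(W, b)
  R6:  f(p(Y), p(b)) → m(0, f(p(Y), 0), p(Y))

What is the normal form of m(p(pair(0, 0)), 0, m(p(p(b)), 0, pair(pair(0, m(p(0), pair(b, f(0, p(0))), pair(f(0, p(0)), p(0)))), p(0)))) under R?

0

1. m(p(pair(0, 0)), 0, m(p(p(b)), 0, pair(pair(0, m(p(0), pair(b, f(0, p(0))), pair(f(0, p(0)), p(0)))), p(0))))  →  m(p(pair(0, 0)), 0, pair(0, m(p(0), pair(b, f(0, p(0))), pair(f(0, p(0)), p(0)))))   [R4 at 3]
2. m(p(pair(0, 0)), 0, pair(0, m(p(0), pair(b, f(0, p(0))), pair(f(0, p(0)), p(0)))))  →  m(p(pair(0, 0)), 0, pair(0, f(0, p(0))))   [R4 at 3.2]
3. m(p(pair(0, 0)), 0, pair(0, f(0, p(0))))  →  m(p(pair(0, 0)), 0, pair(0, p(0)))   [R1 at 3.2]
4. m(p(pair(0, 0)), 0, pair(0, p(0)))  →  0   [R4 at ε]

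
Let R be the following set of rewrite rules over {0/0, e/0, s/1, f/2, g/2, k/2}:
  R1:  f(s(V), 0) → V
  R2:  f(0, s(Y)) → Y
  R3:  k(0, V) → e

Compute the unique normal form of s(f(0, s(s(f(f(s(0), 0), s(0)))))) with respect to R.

s(s(0))

1. s(f(0, s(s(f(f(s(0), 0), s(0))))))  →  s(s(f(f(s(0), 0), s(0))))   [R2 at 1]
2. s(s(f(f(s(0), 0), s(0))))  →  s(s(f(0, s(0))))   [R1 at 1.1.1]
3. s(s(f(0, s(0))))  →  s(s(0))   [R2 at 1.1]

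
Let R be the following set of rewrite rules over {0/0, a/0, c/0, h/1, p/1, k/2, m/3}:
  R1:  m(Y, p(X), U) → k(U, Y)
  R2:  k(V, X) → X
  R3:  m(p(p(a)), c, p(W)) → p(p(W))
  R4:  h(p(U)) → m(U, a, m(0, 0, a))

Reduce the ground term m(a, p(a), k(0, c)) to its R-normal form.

a

1. m(a, p(a), k(0, c))  →  k(k(0, c), a)   [R1 at ε]
2. k(k(0, c), a)  →  a   [R2 at ε]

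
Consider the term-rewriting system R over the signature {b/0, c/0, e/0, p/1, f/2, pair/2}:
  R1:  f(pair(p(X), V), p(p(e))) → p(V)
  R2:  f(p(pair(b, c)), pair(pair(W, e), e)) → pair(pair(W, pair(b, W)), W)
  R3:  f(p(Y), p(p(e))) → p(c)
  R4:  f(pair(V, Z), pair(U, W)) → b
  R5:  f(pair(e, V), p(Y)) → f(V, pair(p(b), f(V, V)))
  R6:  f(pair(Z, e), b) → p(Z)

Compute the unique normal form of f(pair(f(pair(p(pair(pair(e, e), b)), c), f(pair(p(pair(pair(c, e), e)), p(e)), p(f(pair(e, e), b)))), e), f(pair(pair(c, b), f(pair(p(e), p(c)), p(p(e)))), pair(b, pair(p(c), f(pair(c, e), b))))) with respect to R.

1. f(pair(f(pair(p(pair(pair(e, e), b)), c), f(pair(p(pair(pair(c, e), e)), p(e)), p(f(pair(e, e), b)))), e), f(pair(pair(c, b), f(pair(p(e), p(c)), p(p(e)))), pair(b, pair(p(c), f(pair(c, e), b)))))  →  f(pair(f(pair(p(pair(pair(e, e), b)), c), f(pair(p(pair(pair(c, e), e)), p(e)), p(p(e)))), e), f(pair(pair(c, b), f(pair(p(e), p(c)), p(p(e)))), pair(b, pair(p(c), f(pair(c, e), b)))))   [R6 at 1.1.2.2.1]
2. f(pair(f(pair(p(pair(pair(e, e), b)), c), f(pair(p(pair(pair(c, e), e)), p(e)), p(p(e)))), e), f(pair(pair(c, b), f(pair(p(e), p(c)), p(p(e)))), pair(b, pair(p(c), f(pair(c, e), b)))))  →  f(pair(f(pair(p(pair(pair(e, e), b)), c), p(p(e))), e), f(pair(pair(c, b), f(pair(p(e), p(c)), p(p(e)))), pair(b, pair(p(c), f(pair(c, e), b)))))   [R1 at 1.1.2]
3. f(pair(f(pair(p(pair(pair(e, e), b)), c), p(p(e))), e), f(pair(pair(c, b), f(pair(p(e), p(c)), p(p(e)))), pair(b, pair(p(c), f(pair(c, e), b)))))  →  f(pair(p(c), e), f(pair(pair(c, b), f(pair(p(e), p(c)), p(p(e)))), pair(b, pair(p(c), f(pair(c, e), b)))))   [R1 at 1.1]
4. f(pair(p(c), e), f(pair(pair(c, b), f(pair(p(e), p(c)), p(p(e)))), pair(b, pair(p(c), f(pair(c, e), b)))))  →  f(pair(p(c), e), b)   [R4 at 2]
5. f(pair(p(c), e), b)  →  p(p(c))   [R6 at ε]

p(p(c))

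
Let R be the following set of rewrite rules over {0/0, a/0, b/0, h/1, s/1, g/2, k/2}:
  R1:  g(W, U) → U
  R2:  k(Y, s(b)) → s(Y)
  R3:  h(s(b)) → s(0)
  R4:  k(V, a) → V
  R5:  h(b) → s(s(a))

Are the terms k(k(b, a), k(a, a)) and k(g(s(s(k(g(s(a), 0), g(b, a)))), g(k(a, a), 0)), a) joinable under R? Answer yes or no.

Reduce t₁ = k(k(b, a), k(a, a)):
1. k(k(b, a), k(a, a))  →  k(b, k(a, a))   [R4 at 1]
2. k(b, k(a, a))  →  k(b, a)   [R4 at 2]
3. k(b, a)  →  b   [R4 at ε]

Reduce t₂ = k(g(s(s(k(g(s(a), 0), g(b, a)))), g(k(a, a), 0)), a):
1. k(g(s(s(k(g(s(a), 0), g(b, a)))), g(k(a, a), 0)), a)  →  g(s(s(k(g(s(a), 0), g(b, a)))), g(k(a, a), 0))   [R4 at ε]
2. g(s(s(k(g(s(a), 0), g(b, a)))), g(k(a, a), 0))  →  g(k(a, a), 0)   [R1 at ε]
3. g(k(a, a), 0)  →  0   [R1 at ε]

no — NF(t₁) = b, NF(t₂) = 0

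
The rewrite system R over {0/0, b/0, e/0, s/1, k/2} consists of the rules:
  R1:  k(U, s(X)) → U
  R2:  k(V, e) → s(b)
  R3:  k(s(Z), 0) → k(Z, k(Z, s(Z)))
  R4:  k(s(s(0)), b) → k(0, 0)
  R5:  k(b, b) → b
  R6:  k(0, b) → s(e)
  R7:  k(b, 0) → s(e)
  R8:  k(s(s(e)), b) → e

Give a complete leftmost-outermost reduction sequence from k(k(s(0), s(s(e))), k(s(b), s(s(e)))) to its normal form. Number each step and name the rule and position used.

1. k(k(s(0), s(s(e))), k(s(b), s(s(e))))  →  k(s(0), k(s(b), s(s(e))))   [R1 at 1]
2. k(s(0), k(s(b), s(s(e))))  →  k(s(0), s(b))   [R1 at 2]
3. k(s(0), s(b))  →  s(0)   [R1 at ε]

s(0)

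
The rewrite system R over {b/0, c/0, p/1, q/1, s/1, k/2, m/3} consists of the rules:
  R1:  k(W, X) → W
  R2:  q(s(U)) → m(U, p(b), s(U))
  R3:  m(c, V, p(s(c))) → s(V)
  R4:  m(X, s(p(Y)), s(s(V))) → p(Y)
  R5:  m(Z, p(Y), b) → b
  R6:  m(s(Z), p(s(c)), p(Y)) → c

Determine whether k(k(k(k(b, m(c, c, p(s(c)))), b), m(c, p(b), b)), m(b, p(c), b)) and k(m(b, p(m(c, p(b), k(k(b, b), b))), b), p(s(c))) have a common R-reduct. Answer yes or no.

Reduce t₁ = k(k(k(k(b, m(c, c, p(s(c)))), b), m(c, p(b), b)), m(b, p(c), b)):
1. k(k(k(k(b, m(c, c, p(s(c)))), b), m(c, p(b), b)), m(b, p(c), b))  →  k(k(k(b, m(c, c, p(s(c)))), b), m(c, p(b), b))   [R1 at ε]
2. k(k(k(b, m(c, c, p(s(c)))), b), m(c, p(b), b))  →  k(k(b, m(c, c, p(s(c)))), b)   [R1 at ε]
3. k(k(b, m(c, c, p(s(c)))), b)  →  k(b, m(c, c, p(s(c))))   [R1 at ε]
4. k(b, m(c, c, p(s(c))))  →  b   [R1 at ε]

Reduce t₂ = k(m(b, p(m(c, p(b), k(k(b, b), b))), b), p(s(c))):
1. k(m(b, p(m(c, p(b), k(k(b, b), b))), b), p(s(c)))  →  m(b, p(m(c, p(b), k(k(b, b), b))), b)   [R1 at ε]
2. m(b, p(m(c, p(b), k(k(b, b), b))), b)  →  b   [R5 at ε]

yes — NF(t₁) = b, NF(t₂) = b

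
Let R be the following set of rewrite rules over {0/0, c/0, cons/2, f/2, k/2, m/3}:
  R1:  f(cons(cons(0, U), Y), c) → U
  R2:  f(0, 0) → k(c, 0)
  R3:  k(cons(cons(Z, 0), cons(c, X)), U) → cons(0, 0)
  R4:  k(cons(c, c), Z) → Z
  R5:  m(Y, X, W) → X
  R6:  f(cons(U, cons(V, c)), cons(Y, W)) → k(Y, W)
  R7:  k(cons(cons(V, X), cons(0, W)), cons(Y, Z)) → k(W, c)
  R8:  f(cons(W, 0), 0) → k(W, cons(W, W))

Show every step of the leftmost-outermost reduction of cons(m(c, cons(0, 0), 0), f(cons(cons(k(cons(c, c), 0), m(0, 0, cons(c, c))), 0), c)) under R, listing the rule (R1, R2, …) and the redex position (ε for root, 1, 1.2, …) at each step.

cons(cons(0, 0), 0)

1. cons(m(c, cons(0, 0), 0), f(cons(cons(k(cons(c, c), 0), m(0, 0, cons(c, c))), 0), c))  →  cons(cons(0, 0), f(cons(cons(k(cons(c, c), 0), m(0, 0, cons(c, c))), 0), c))   [R5 at 1]
2. cons(cons(0, 0), f(cons(cons(k(cons(c, c), 0), m(0, 0, cons(c, c))), 0), c))  →  cons(cons(0, 0), f(cons(cons(0, m(0, 0, cons(c, c))), 0), c))   [R4 at 2.1.1.1]
3. cons(cons(0, 0), f(cons(cons(0, m(0, 0, cons(c, c))), 0), c))  →  cons(cons(0, 0), m(0, 0, cons(c, c)))   [R1 at 2]
4. cons(cons(0, 0), m(0, 0, cons(c, c)))  →  cons(cons(0, 0), 0)   [R5 at 2]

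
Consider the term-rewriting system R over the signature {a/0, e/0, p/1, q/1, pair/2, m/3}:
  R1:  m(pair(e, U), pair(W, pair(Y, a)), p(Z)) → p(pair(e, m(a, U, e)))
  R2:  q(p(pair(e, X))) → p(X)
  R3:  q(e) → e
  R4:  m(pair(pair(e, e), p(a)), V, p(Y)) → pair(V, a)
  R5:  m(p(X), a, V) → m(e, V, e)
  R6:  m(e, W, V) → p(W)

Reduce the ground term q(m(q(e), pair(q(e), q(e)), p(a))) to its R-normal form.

p(e)

1. q(m(q(e), pair(q(e), q(e)), p(a)))  →  q(m(e, pair(q(e), q(e)), p(a)))   [R3 at 1.1]
2. q(m(e, pair(q(e), q(e)), p(a)))  →  q(p(pair(q(e), q(e))))   [R6 at 1]
3. q(p(pair(q(e), q(e))))  →  q(p(pair(e, q(e))))   [R3 at 1.1.1]
4. q(p(pair(e, q(e))))  →  p(q(e))   [R2 at ε]
5. p(q(e))  →  p(e)   [R3 at 1]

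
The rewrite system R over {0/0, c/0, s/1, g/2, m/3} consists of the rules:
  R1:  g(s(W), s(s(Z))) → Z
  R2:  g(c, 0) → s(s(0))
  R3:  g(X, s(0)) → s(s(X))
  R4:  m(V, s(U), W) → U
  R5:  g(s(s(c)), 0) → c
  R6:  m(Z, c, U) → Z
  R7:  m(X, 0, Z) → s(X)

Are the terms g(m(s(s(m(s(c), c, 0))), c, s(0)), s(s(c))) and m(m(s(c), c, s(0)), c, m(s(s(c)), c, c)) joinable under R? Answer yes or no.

no — NF(t₁) = c, NF(t₂) = s(c)

Reduce t₁ = g(m(s(s(m(s(c), c, 0))), c, s(0)), s(s(c))):
1. g(m(s(s(m(s(c), c, 0))), c, s(0)), s(s(c)))  →  g(s(s(m(s(c), c, 0))), s(s(c)))   [R6 at 1]
2. g(s(s(m(s(c), c, 0))), s(s(c)))  →  c   [R1 at ε]

Reduce t₂ = m(m(s(c), c, s(0)), c, m(s(s(c)), c, c)):
1. m(m(s(c), c, s(0)), c, m(s(s(c)), c, c))  →  m(s(c), c, s(0))   [R6 at ε]
2. m(s(c), c, s(0))  →  s(c)   [R6 at ε]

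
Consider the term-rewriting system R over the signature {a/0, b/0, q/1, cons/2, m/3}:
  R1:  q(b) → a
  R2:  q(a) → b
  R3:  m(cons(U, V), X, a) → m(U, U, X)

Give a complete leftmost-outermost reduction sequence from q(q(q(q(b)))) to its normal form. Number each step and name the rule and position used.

1. q(q(q(q(b))))  →  q(q(q(a)))   [R1 at 1.1.1]
2. q(q(q(a)))  →  q(q(b))   [R2 at 1.1]
3. q(q(b))  →  q(a)   [R1 at 1]
4. q(a)  →  b   [R2 at ε]

b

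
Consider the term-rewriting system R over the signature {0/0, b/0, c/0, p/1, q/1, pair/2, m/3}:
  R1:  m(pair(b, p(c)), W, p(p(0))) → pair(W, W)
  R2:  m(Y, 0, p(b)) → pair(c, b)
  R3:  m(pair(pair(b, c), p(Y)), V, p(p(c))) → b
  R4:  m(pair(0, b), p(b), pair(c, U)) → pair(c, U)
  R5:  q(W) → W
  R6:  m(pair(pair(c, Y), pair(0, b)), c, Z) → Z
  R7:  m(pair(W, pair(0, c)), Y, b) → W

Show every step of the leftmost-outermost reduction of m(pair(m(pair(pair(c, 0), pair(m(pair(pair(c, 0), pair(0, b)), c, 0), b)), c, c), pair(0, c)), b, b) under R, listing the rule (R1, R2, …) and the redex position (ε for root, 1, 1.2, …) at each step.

c

1. m(pair(m(pair(pair(c, 0), pair(m(pair(pair(c, 0), pair(0, b)), c, 0), b)), c, c), pair(0, c)), b, b)  →  m(pair(pair(c, 0), pair(m(pair(pair(c, 0), pair(0, b)), c, 0), b)), c, c)   [R7 at ε]
2. m(pair(pair(c, 0), pair(m(pair(pair(c, 0), pair(0, b)), c, 0), b)), c, c)  →  m(pair(pair(c, 0), pair(0, b)), c, c)   [R6 at 1.2.1]
3. m(pair(pair(c, 0), pair(0, b)), c, c)  →  c   [R6 at ε]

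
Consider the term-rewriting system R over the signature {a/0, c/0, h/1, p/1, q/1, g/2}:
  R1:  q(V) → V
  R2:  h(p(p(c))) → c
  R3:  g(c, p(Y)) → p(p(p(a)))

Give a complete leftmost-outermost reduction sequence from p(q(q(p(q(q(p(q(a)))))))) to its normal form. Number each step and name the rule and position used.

1. p(q(q(p(q(q(p(q(a))))))))  →  p(q(p(q(q(p(q(a)))))))   [R1 at 1]
2. p(q(p(q(q(p(q(a)))))))  →  p(p(q(q(p(q(a))))))   [R1 at 1]
3. p(p(q(q(p(q(a))))))  →  p(p(q(p(q(a)))))   [R1 at 1.1]
4. p(p(q(p(q(a)))))  →  p(p(p(q(a))))   [R1 at 1.1]
5. p(p(p(q(a))))  →  p(p(p(a)))   [R1 at 1.1.1]

p(p(p(a)))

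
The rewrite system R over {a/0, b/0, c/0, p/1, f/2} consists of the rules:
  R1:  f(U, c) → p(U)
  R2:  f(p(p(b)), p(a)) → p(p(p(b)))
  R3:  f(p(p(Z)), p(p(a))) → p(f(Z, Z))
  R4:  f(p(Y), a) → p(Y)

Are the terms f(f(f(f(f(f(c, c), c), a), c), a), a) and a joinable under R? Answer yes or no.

no — NF(t₁) = p(p(p(c))), NF(t₂) = a

Reduce t₁ = f(f(f(f(f(f(c, c), c), a), c), a), a):
1. f(f(f(f(f(f(c, c), c), a), c), a), a)  →  f(f(p(f(f(f(c, c), c), a)), a), a)   [R1 at 1.1]
2. f(f(p(f(f(f(c, c), c), a)), a), a)  →  f(p(f(f(f(c, c), c), a)), a)   [R4 at 1]
3. f(p(f(f(f(c, c), c), a)), a)  →  p(f(f(f(c, c), c), a))   [R4 at ε]
4. p(f(f(f(c, c), c), a))  →  p(f(p(f(c, c)), a))   [R1 at 1.1]
5. p(f(p(f(c, c)), a))  →  p(p(f(c, c)))   [R4 at 1]
6. p(p(f(c, c)))  →  p(p(p(c)))   [R1 at 1.1]

Reduce t₂ = a:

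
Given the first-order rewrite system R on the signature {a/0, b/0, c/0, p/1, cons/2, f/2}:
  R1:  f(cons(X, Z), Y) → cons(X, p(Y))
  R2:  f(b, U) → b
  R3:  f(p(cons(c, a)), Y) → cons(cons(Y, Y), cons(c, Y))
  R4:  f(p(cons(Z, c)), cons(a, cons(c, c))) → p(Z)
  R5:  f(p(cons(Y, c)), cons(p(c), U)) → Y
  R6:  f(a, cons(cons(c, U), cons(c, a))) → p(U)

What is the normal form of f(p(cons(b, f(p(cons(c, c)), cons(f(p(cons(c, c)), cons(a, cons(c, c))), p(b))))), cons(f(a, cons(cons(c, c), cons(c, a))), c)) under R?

1. f(p(cons(b, f(p(cons(c, c)), cons(f(p(cons(c, c)), cons(a, cons(c, c))), p(b))))), cons(f(a, cons(cons(c, c), cons(c, a))), c))  →  f(p(cons(b, f(p(cons(c, c)), cons(p(c), p(b))))), cons(f(a, cons(cons(c, c), cons(c, a))), c))   [R4 at 1.1.2.2.1]
2. f(p(cons(b, f(p(cons(c, c)), cons(p(c), p(b))))), cons(f(a, cons(cons(c, c), cons(c, a))), c))  →  f(p(cons(b, c)), cons(f(a, cons(cons(c, c), cons(c, a))), c))   [R5 at 1.1.2]
3. f(p(cons(b, c)), cons(f(a, cons(cons(c, c), cons(c, a))), c))  →  f(p(cons(b, c)), cons(p(c), c))   [R6 at 2.1]
4. f(p(cons(b, c)), cons(p(c), c))  →  b   [R5 at ε]

b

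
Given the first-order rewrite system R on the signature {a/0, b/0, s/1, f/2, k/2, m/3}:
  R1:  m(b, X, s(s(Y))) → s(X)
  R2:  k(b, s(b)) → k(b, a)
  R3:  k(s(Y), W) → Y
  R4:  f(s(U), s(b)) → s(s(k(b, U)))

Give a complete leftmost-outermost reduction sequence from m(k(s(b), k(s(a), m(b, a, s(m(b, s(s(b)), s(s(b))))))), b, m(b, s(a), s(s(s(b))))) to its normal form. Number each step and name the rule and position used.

s(b)

1. m(k(s(b), k(s(a), m(b, a, s(m(b, s(s(b)), s(s(b))))))), b, m(b, s(a), s(s(s(b)))))  →  m(b, b, m(b, s(a), s(s(s(b)))))   [R3 at 1]
2. m(b, b, m(b, s(a), s(s(s(b)))))  →  m(b, b, s(s(a)))   [R1 at 3]
3. m(b, b, s(s(a)))  →  s(b)   [R1 at ε]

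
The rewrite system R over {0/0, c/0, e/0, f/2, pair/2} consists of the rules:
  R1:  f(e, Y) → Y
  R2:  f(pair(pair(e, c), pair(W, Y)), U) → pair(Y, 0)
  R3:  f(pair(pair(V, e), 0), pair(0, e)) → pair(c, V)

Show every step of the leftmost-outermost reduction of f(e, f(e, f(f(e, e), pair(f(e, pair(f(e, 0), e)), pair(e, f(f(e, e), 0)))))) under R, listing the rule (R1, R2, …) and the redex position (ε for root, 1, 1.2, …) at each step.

1. f(e, f(e, f(f(e, e), pair(f(e, pair(f(e, 0), e)), pair(e, f(f(e, e), 0))))))  →  f(e, f(f(e, e), pair(f(e, pair(f(e, 0), e)), pair(e, f(f(e, e), 0)))))   [R1 at ε]
2. f(e, f(f(e, e), pair(f(e, pair(f(e, 0), e)), pair(e, f(f(e, e), 0)))))  →  f(f(e, e), pair(f(e, pair(f(e, 0), e)), pair(e, f(f(e, e), 0))))   [R1 at ε]
3. f(f(e, e), pair(f(e, pair(f(e, 0), e)), pair(e, f(f(e, e), 0))))  →  f(e, pair(f(e, pair(f(e, 0), e)), pair(e, f(f(e, e), 0))))   [R1 at 1]
4. f(e, pair(f(e, pair(f(e, 0), e)), pair(e, f(f(e, e), 0))))  →  pair(f(e, pair(f(e, 0), e)), pair(e, f(f(e, e), 0)))   [R1 at ε]
5. pair(f(e, pair(f(e, 0), e)), pair(e, f(f(e, e), 0)))  →  pair(pair(f(e, 0), e), pair(e, f(f(e, e), 0)))   [R1 at 1]
6. pair(pair(f(e, 0), e), pair(e, f(f(e, e), 0)))  →  pair(pair(0, e), pair(e, f(f(e, e), 0)))   [R1 at 1.1]
7. pair(pair(0, e), pair(e, f(f(e, e), 0)))  →  pair(pair(0, e), pair(e, f(e, 0)))   [R1 at 2.2.1]
8. pair(pair(0, e), pair(e, f(e, 0)))  →  pair(pair(0, e), pair(e, 0))   [R1 at 2.2]

pair(pair(0, e), pair(e, 0))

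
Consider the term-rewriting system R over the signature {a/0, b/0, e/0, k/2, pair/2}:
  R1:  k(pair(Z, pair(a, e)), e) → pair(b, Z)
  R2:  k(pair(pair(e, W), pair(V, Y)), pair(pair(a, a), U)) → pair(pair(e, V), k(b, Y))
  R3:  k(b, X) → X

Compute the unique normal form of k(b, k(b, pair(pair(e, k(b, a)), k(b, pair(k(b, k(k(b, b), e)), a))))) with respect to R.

pair(pair(e, a), pair(e, a))

1. k(b, k(b, pair(pair(e, k(b, a)), k(b, pair(k(b, k(k(b, b), e)), a)))))  →  k(b, pair(pair(e, k(b, a)), k(b, pair(k(b, k(k(b, b), e)), a))))   [R3 at ε]
2. k(b, pair(pair(e, k(b, a)), k(b, pair(k(b, k(k(b, b), e)), a))))  →  pair(pair(e, k(b, a)), k(b, pair(k(b, k(k(b, b), e)), a)))   [R3 at ε]
3. pair(pair(e, k(b, a)), k(b, pair(k(b, k(k(b, b), e)), a)))  →  pair(pair(e, a), k(b, pair(k(b, k(k(b, b), e)), a)))   [R3 at 1.2]
4. pair(pair(e, a), k(b, pair(k(b, k(k(b, b), e)), a)))  →  pair(pair(e, a), pair(k(b, k(k(b, b), e)), a))   [R3 at 2]
5. pair(pair(e, a), pair(k(b, k(k(b, b), e)), a))  →  pair(pair(e, a), pair(k(k(b, b), e), a))   [R3 at 2.1]
6. pair(pair(e, a), pair(k(k(b, b), e), a))  →  pair(pair(e, a), pair(k(b, e), a))   [R3 at 2.1.1]
7. pair(pair(e, a), pair(k(b, e), a))  →  pair(pair(e, a), pair(e, a))   [R3 at 2.1]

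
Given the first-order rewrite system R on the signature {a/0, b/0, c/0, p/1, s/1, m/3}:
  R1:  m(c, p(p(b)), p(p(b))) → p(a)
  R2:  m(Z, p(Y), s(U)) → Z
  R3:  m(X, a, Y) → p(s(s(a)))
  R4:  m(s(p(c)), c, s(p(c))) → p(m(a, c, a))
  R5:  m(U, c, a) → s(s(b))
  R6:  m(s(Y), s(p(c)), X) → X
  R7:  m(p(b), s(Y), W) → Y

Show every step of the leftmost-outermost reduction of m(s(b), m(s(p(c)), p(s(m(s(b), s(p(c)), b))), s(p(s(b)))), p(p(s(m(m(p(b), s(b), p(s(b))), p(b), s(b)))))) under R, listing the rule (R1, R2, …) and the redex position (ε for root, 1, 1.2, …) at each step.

p(p(s(b)))

1. m(s(b), m(s(p(c)), p(s(m(s(b), s(p(c)), b))), s(p(s(b)))), p(p(s(m(m(p(b), s(b), p(s(b))), p(b), s(b))))))  →  m(s(b), s(p(c)), p(p(s(m(m(p(b), s(b), p(s(b))), p(b), s(b))))))   [R2 at 2]
2. m(s(b), s(p(c)), p(p(s(m(m(p(b), s(b), p(s(b))), p(b), s(b))))))  →  p(p(s(m(m(p(b), s(b), p(s(b))), p(b), s(b)))))   [R6 at ε]
3. p(p(s(m(m(p(b), s(b), p(s(b))), p(b), s(b)))))  →  p(p(s(m(p(b), s(b), p(s(b))))))   [R2 at 1.1.1]
4. p(p(s(m(p(b), s(b), p(s(b))))))  →  p(p(s(b)))   [R7 at 1.1.1]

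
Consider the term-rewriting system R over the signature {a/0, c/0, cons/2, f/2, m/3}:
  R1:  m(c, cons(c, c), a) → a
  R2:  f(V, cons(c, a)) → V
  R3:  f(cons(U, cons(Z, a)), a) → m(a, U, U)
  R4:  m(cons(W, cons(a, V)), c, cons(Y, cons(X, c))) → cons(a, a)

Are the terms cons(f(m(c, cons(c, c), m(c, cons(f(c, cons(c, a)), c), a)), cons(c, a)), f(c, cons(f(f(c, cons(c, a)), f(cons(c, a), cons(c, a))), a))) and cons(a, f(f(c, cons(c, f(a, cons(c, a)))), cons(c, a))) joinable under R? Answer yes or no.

Reduce t₁ = cons(f(m(c, cons(c, c), m(c, cons(f(c, cons(c, a)), c), a)), cons(c, a)), f(c, cons(f(f(c, cons(c, a)), f(cons(c, a), cons(c, a))), a))):
1. cons(f(m(c, cons(c, c), m(c, cons(f(c, cons(c, a)), c), a)), cons(c, a)), f(c, cons(f(f(c, cons(c, a)), f(cons(c, a), cons(c, a))), a)))  →  cons(m(c, cons(c, c), m(c, cons(f(c, cons(c, a)), c), a)), f(c, cons(f(f(c, cons(c, a)), f(cons(c, a), cons(c, a))), a)))   [R2 at 1]
2. cons(m(c, cons(c, c), m(c, cons(f(c, cons(c, a)), c), a)), f(c, cons(f(f(c, cons(c, a)), f(cons(c, a), cons(c, a))), a)))  →  cons(m(c, cons(c, c), m(c, cons(c, c), a)), f(c, cons(f(f(c, cons(c, a)), f(cons(c, a), cons(c, a))), a)))   [R2 at 1.3.2.1]
3. cons(m(c, cons(c, c), m(c, cons(c, c), a)), f(c, cons(f(f(c, cons(c, a)), f(cons(c, a), cons(c, a))), a)))  →  cons(m(c, cons(c, c), a), f(c, cons(f(f(c, cons(c, a)), f(cons(c, a), cons(c, a))), a)))   [R1 at 1.3]
4. cons(m(c, cons(c, c), a), f(c, cons(f(f(c, cons(c, a)), f(cons(c, a), cons(c, a))), a)))  →  cons(a, f(c, cons(f(f(c, cons(c, a)), f(cons(c, a), cons(c, a))), a)))   [R1 at 1]
5. cons(a, f(c, cons(f(f(c, cons(c, a)), f(cons(c, a), cons(c, a))), a)))  →  cons(a, f(c, cons(f(c, f(cons(c, a), cons(c, a))), a)))   [R2 at 2.2.1.1]
6. cons(a, f(c, cons(f(c, f(cons(c, a), cons(c, a))), a)))  →  cons(a, f(c, cons(f(c, cons(c, a)), a)))   [R2 at 2.2.1.2]
7. cons(a, f(c, cons(f(c, cons(c, a)), a)))  →  cons(a, f(c, cons(c, a)))   [R2 at 2.2.1]
8. cons(a, f(c, cons(c, a)))  →  cons(a, c)   [R2 at 2]

Reduce t₂ = cons(a, f(f(c, cons(c, f(a, cons(c, a)))), cons(c, a))):
1. cons(a, f(f(c, cons(c, f(a, cons(c, a)))), cons(c, a)))  →  cons(a, f(c, cons(c, f(a, cons(c, a)))))   [R2 at 2]
2. cons(a, f(c, cons(c, f(a, cons(c, a)))))  →  cons(a, f(c, cons(c, a)))   [R2 at 2.2.2]
3. cons(a, f(c, cons(c, a)))  →  cons(a, c)   [R2 at 2]

yes — NF(t₁) = cons(a, c), NF(t₂) = cons(a, c)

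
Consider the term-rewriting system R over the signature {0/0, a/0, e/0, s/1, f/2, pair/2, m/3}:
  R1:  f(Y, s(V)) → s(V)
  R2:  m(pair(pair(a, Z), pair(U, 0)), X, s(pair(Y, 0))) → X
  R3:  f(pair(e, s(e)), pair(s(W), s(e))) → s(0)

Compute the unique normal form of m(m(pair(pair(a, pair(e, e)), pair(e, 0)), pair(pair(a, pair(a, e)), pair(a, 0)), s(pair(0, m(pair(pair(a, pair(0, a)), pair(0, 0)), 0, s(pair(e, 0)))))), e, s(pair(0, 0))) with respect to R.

e

1. m(m(pair(pair(a, pair(e, e)), pair(e, 0)), pair(pair(a, pair(a, e)), pair(a, 0)), s(pair(0, m(pair(pair(a, pair(0, a)), pair(0, 0)), 0, s(pair(e, 0)))))), e, s(pair(0, 0)))  →  m(m(pair(pair(a, pair(e, e)), pair(e, 0)), pair(pair(a, pair(a, e)), pair(a, 0)), s(pair(0, 0))), e, s(pair(0, 0)))   [R2 at 1.3.1.2]
2. m(m(pair(pair(a, pair(e, e)), pair(e, 0)), pair(pair(a, pair(a, e)), pair(a, 0)), s(pair(0, 0))), e, s(pair(0, 0)))  →  m(pair(pair(a, pair(a, e)), pair(a, 0)), e, s(pair(0, 0)))   [R2 at 1]
3. m(pair(pair(a, pair(a, e)), pair(a, 0)), e, s(pair(0, 0)))  →  e   [R2 at ε]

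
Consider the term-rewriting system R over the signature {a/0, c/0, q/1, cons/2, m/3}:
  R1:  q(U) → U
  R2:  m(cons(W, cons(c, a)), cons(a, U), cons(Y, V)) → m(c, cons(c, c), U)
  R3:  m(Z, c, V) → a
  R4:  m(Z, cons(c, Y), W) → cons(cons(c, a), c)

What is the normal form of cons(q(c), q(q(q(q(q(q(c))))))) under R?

1. cons(q(c), q(q(q(q(q(q(c)))))))  →  cons(c, q(q(q(q(q(q(c)))))))   [R1 at 1]
2. cons(c, q(q(q(q(q(q(c)))))))  →  cons(c, q(q(q(q(q(c))))))   [R1 at 2]
3. cons(c, q(q(q(q(q(c))))))  →  cons(c, q(q(q(q(c)))))   [R1 at 2]
4. cons(c, q(q(q(q(c)))))  →  cons(c, q(q(q(c))))   [R1 at 2]
5. cons(c, q(q(q(c))))  →  cons(c, q(q(c)))   [R1 at 2]
6. cons(c, q(q(c)))  →  cons(c, q(c))   [R1 at 2]
7. cons(c, q(c))  →  cons(c, c)   [R1 at 2]

cons(c, c)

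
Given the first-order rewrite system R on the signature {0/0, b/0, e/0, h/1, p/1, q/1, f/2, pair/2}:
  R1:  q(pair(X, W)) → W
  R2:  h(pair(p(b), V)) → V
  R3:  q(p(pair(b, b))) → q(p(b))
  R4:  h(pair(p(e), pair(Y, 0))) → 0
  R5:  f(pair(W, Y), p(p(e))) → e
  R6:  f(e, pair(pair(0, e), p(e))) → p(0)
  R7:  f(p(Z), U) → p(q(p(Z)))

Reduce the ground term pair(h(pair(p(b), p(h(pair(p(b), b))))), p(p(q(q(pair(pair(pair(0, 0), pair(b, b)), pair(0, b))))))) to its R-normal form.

pair(p(b), p(p(b)))

1. pair(h(pair(p(b), p(h(pair(p(b), b))))), p(p(q(q(pair(pair(pair(0, 0), pair(b, b)), pair(0, b)))))))  →  pair(p(h(pair(p(b), b))), p(p(q(q(pair(pair(pair(0, 0), pair(b, b)), pair(0, b)))))))   [R2 at 1]
2. pair(p(h(pair(p(b), b))), p(p(q(q(pair(pair(pair(0, 0), pair(b, b)), pair(0, b)))))))  →  pair(p(b), p(p(q(q(pair(pair(pair(0, 0), pair(b, b)), pair(0, b)))))))   [R2 at 1.1]
3. pair(p(b), p(p(q(q(pair(pair(pair(0, 0), pair(b, b)), pair(0, b)))))))  →  pair(p(b), p(p(q(pair(0, b)))))   [R1 at 2.1.1.1]
4. pair(p(b), p(p(q(pair(0, b)))))  →  pair(p(b), p(p(b)))   [R1 at 2.1.1]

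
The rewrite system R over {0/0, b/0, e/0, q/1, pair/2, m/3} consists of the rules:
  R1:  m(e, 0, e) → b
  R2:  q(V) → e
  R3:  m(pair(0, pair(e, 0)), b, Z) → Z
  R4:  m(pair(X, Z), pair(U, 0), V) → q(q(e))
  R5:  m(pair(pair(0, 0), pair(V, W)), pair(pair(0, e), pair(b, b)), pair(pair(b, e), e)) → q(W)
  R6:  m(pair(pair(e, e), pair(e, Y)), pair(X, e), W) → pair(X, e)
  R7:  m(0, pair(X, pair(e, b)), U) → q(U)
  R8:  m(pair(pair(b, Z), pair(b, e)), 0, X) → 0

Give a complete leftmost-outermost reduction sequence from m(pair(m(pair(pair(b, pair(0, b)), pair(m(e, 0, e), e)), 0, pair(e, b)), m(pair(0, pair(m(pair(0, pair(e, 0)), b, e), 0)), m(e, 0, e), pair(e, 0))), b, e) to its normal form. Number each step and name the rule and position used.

e

1. m(pair(m(pair(pair(b, pair(0, b)), pair(m(e, 0, e), e)), 0, pair(e, b)), m(pair(0, pair(m(pair(0, pair(e, 0)), b, e), 0)), m(e, 0, e), pair(e, 0))), b, e)  →  m(pair(m(pair(pair(b, pair(0, b)), pair(b, e)), 0, pair(e, b)), m(pair(0, pair(m(pair(0, pair(e, 0)), b, e), 0)), m(e, 0, e), pair(e, 0))), b, e)   [R1 at 1.1.1.2.1]
2. m(pair(m(pair(pair(b, pair(0, b)), pair(b, e)), 0, pair(e, b)), m(pair(0, pair(m(pair(0, pair(e, 0)), b, e), 0)), m(e, 0, e), pair(e, 0))), b, e)  →  m(pair(0, m(pair(0, pair(m(pair(0, pair(e, 0)), b, e), 0)), m(e, 0, e), pair(e, 0))), b, e)   [R8 at 1.1]
3. m(pair(0, m(pair(0, pair(m(pair(0, pair(e, 0)), b, e), 0)), m(e, 0, e), pair(e, 0))), b, e)  →  m(pair(0, m(pair(0, pair(e, 0)), m(e, 0, e), pair(e, 0))), b, e)   [R3 at 1.2.1.2.1]
4. m(pair(0, m(pair(0, pair(e, 0)), m(e, 0, e), pair(e, 0))), b, e)  →  m(pair(0, m(pair(0, pair(e, 0)), b, pair(e, 0))), b, e)   [R1 at 1.2.2]
5. m(pair(0, m(pair(0, pair(e, 0)), b, pair(e, 0))), b, e)  →  m(pair(0, pair(e, 0)), b, e)   [R3 at 1.2]
6. m(pair(0, pair(e, 0)), b, e)  →  e   [R3 at ε]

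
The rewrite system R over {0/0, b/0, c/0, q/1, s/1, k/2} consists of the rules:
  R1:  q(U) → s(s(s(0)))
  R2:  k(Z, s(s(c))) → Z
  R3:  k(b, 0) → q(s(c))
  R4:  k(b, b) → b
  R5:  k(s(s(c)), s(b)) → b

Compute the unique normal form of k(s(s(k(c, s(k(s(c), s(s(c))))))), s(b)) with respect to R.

1. k(s(s(k(c, s(k(s(c), s(s(c))))))), s(b))  →  k(s(s(k(c, s(s(c))))), s(b))   [R2 at 1.1.1.2.1]
2. k(s(s(k(c, s(s(c))))), s(b))  →  k(s(s(c)), s(b))   [R2 at 1.1.1]
3. k(s(s(c)), s(b))  →  b   [R5 at ε]

b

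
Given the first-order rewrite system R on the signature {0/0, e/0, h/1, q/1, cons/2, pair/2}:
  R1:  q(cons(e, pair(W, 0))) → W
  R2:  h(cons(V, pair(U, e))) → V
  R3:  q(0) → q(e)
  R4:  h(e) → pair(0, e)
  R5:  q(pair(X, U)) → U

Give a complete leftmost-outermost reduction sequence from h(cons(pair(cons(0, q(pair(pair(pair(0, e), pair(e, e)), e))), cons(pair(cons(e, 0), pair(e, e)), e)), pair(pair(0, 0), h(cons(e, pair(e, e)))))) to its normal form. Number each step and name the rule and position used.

1. h(cons(pair(cons(0, q(pair(pair(pair(0, e), pair(e, e)), e))), cons(pair(cons(e, 0), pair(e, e)), e)), pair(pair(0, 0), h(cons(e, pair(e, e))))))  →  h(cons(pair(cons(0, e), cons(pair(cons(e, 0), pair(e, e)), e)), pair(pair(0, 0), h(cons(e, pair(e, e))))))   [R5 at 1.1.1.2]
2. h(cons(pair(cons(0, e), cons(pair(cons(e, 0), pair(e, e)), e)), pair(pair(0, 0), h(cons(e, pair(e, e))))))  →  h(cons(pair(cons(0, e), cons(pair(cons(e, 0), pair(e, e)), e)), pair(pair(0, 0), e)))   [R2 at 1.2.2]
3. h(cons(pair(cons(0, e), cons(pair(cons(e, 0), pair(e, e)), e)), pair(pair(0, 0), e)))  →  pair(cons(0, e), cons(pair(cons(e, 0), pair(e, e)), e))   [R2 at ε]

pair(cons(0, e), cons(pair(cons(e, 0), pair(e, e)), e))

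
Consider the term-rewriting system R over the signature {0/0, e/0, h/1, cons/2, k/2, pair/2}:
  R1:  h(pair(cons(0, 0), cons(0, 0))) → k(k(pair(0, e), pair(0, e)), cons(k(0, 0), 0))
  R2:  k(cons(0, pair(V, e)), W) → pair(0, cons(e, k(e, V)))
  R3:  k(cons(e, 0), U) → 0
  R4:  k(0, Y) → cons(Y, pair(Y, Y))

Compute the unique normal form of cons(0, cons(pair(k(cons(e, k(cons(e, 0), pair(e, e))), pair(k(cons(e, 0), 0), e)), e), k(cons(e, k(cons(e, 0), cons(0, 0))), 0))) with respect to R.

cons(0, cons(pair(0, e), 0))

1. cons(0, cons(pair(k(cons(e, k(cons(e, 0), pair(e, e))), pair(k(cons(e, 0), 0), e)), e), k(cons(e, k(cons(e, 0), cons(0, 0))), 0)))  →  cons(0, cons(pair(k(cons(e, 0), pair(k(cons(e, 0), 0), e)), e), k(cons(e, k(cons(e, 0), cons(0, 0))), 0)))   [R3 at 2.1.1.1.2]
2. cons(0, cons(pair(k(cons(e, 0), pair(k(cons(e, 0), 0), e)), e), k(cons(e, k(cons(e, 0), cons(0, 0))), 0)))  →  cons(0, cons(pair(0, e), k(cons(e, k(cons(e, 0), cons(0, 0))), 0)))   [R3 at 2.1.1]
3. cons(0, cons(pair(0, e), k(cons(e, k(cons(e, 0), cons(0, 0))), 0)))  →  cons(0, cons(pair(0, e), k(cons(e, 0), 0)))   [R3 at 2.2.1.2]
4. cons(0, cons(pair(0, e), k(cons(e, 0), 0)))  →  cons(0, cons(pair(0, e), 0))   [R3 at 2.2]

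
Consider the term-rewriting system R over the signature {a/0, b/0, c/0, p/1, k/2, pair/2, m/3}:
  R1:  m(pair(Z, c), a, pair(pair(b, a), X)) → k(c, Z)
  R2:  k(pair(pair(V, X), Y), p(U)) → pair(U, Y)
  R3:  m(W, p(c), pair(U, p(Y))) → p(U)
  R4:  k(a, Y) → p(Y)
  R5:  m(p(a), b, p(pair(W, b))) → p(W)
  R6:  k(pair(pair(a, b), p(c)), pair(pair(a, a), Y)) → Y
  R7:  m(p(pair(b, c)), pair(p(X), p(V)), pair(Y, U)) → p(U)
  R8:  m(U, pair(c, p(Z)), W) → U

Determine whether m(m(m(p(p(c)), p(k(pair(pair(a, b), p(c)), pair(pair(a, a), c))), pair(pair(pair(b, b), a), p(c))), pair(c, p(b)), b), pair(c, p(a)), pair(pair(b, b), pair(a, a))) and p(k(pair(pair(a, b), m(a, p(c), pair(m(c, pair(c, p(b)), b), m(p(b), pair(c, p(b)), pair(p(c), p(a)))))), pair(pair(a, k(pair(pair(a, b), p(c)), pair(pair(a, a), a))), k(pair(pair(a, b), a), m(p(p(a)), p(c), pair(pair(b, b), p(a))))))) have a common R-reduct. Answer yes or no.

Reduce t₁ = m(m(m(p(p(c)), p(k(pair(pair(a, b), p(c)), pair(pair(a, a), c))), pair(pair(pair(b, b), a), p(c))), pair(c, p(b)), b), pair(c, p(a)), pair(pair(b, b), pair(a, a))):
1. m(m(m(p(p(c)), p(k(pair(pair(a, b), p(c)), pair(pair(a, a), c))), pair(pair(pair(b, b), a), p(c))), pair(c, p(b)), b), pair(c, p(a)), pair(pair(b, b), pair(a, a)))  →  m(m(p(p(c)), p(k(pair(pair(a, b), p(c)), pair(pair(a, a), c))), pair(pair(pair(b, b), a), p(c))), pair(c, p(b)), b)   [R8 at ε]
2. m(m(p(p(c)), p(k(pair(pair(a, b), p(c)), pair(pair(a, a), c))), pair(pair(pair(b, b), a), p(c))), pair(c, p(b)), b)  →  m(p(p(c)), p(k(pair(pair(a, b), p(c)), pair(pair(a, a), c))), pair(pair(pair(b, b), a), p(c)))   [R8 at ε]
3. m(p(p(c)), p(k(pair(pair(a, b), p(c)), pair(pair(a, a), c))), pair(pair(pair(b, b), a), p(c)))  →  m(p(p(c)), p(c), pair(pair(pair(b, b), a), p(c)))   [R6 at 2.1]
4. m(p(p(c)), p(c), pair(pair(pair(b, b), a), p(c)))  →  p(pair(pair(b, b), a))   [R3 at ε]

Reduce t₂ = p(k(pair(pair(a, b), m(a, p(c), pair(m(c, pair(c, p(b)), b), m(p(b), pair(c, p(b)), pair(p(c), p(a)))))), pair(pair(a, k(pair(pair(a, b), p(c)), pair(pair(a, a), a))), k(pair(pair(a, b), a), m(p(p(a)), p(c), pair(pair(b, b), p(a))))))):
1. p(k(pair(pair(a, b), m(a, p(c), pair(m(c, pair(c, p(b)), b), m(p(b), pair(c, p(b)), pair(p(c), p(a)))))), pair(pair(a, k(pair(pair(a, b), p(c)), pair(pair(a, a), a))), k(pair(pair(a, b), a), m(p(p(a)), p(c), pair(pair(b, b), p(a)))))))  →  p(k(pair(pair(a, b), m(a, p(c), pair(c, m(p(b), pair(c, p(b)), pair(p(c), p(a)))))), pair(pair(a, k(pair(pair(a, b), p(c)), pair(pair(a, a), a))), k(pair(pair(a, b), a), m(p(p(a)), p(c), pair(pair(b, b), p(a)))))))   [R8 at 1.1.2.3.1]
2. p(k(pair(pair(a, b), m(a, p(c), pair(c, m(p(b), pair(c, p(b)), pair(p(c), p(a)))))), pair(pair(a, k(pair(pair(a, b), p(c)), pair(pair(a, a), a))), k(pair(pair(a, b), a), m(p(p(a)), p(c), pair(pair(b, b), p(a)))))))  →  p(k(pair(pair(a, b), m(a, p(c), pair(c, p(b)))), pair(pair(a, k(pair(pair(a, b), p(c)), pair(pair(a, a), a))), k(pair(pair(a, b), a), m(p(p(a)), p(c), pair(pair(b, b), p(a)))))))   [R8 at 1.1.2.3.2]
3. p(k(pair(pair(a, b), m(a, p(c), pair(c, p(b)))), pair(pair(a, k(pair(pair(a, b), p(c)), pair(pair(a, a), a))), k(pair(pair(a, b), a), m(p(p(a)), p(c), pair(pair(b, b), p(a)))))))  →  p(k(pair(pair(a, b), p(c)), pair(pair(a, k(pair(pair(a, b), p(c)), pair(pair(a, a), a))), k(pair(pair(a, b), a), m(p(p(a)), p(c), pair(pair(b, b), p(a)))))))   [R3 at 1.1.2]
4. p(k(pair(pair(a, b), p(c)), pair(pair(a, k(pair(pair(a, b), p(c)), pair(pair(a, a), a))), k(pair(pair(a, b), a), m(p(p(a)), p(c), pair(pair(b, b), p(a)))))))  →  p(k(pair(pair(a, b), p(c)), pair(pair(a, a), k(pair(pair(a, b), a), m(p(p(a)), p(c), pair(pair(b, b), p(a)))))))   [R6 at 1.2.1.2]
5. p(k(pair(pair(a, b), p(c)), pair(pair(a, a), k(pair(pair(a, b), a), m(p(p(a)), p(c), pair(pair(b, b), p(a)))))))  →  p(k(pair(pair(a, b), a), m(p(p(a)), p(c), pair(pair(b, b), p(a)))))   [R6 at 1]
6. p(k(pair(pair(a, b), a), m(p(p(a)), p(c), pair(pair(b, b), p(a)))))  →  p(k(pair(pair(a, b), a), p(pair(b, b))))   [R3 at 1.2]
7. p(k(pair(pair(a, b), a), p(pair(b, b))))  →  p(pair(pair(b, b), a))   [R2 at 1]

yes — NF(t₁) = p(pair(pair(b, b), a)), NF(t₂) = p(pair(pair(b, b), a))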